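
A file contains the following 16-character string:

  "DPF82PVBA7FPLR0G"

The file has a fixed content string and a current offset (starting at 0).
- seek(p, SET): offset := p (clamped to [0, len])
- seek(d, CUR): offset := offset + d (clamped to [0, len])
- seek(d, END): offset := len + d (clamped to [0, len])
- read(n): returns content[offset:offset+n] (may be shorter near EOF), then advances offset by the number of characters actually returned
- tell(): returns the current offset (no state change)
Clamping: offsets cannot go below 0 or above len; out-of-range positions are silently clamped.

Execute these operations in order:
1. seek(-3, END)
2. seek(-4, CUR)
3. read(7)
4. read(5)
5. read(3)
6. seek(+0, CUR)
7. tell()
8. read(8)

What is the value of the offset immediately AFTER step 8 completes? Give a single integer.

Answer: 16

Derivation:
After 1 (seek(-3, END)): offset=13
After 2 (seek(-4, CUR)): offset=9
After 3 (read(7)): returned '7FPLR0G', offset=16
After 4 (read(5)): returned '', offset=16
After 5 (read(3)): returned '', offset=16
After 6 (seek(+0, CUR)): offset=16
After 7 (tell()): offset=16
After 8 (read(8)): returned '', offset=16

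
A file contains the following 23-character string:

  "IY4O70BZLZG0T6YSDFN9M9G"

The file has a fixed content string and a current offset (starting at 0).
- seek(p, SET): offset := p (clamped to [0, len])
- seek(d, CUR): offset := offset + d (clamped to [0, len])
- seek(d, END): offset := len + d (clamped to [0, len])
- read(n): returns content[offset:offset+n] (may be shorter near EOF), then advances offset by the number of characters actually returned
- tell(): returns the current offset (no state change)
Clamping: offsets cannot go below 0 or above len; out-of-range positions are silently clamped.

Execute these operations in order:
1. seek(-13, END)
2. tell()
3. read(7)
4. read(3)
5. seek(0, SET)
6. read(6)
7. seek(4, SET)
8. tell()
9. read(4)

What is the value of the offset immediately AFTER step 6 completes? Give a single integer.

After 1 (seek(-13, END)): offset=10
After 2 (tell()): offset=10
After 3 (read(7)): returned 'G0T6YSD', offset=17
After 4 (read(3)): returned 'FN9', offset=20
After 5 (seek(0, SET)): offset=0
After 6 (read(6)): returned 'IY4O70', offset=6

Answer: 6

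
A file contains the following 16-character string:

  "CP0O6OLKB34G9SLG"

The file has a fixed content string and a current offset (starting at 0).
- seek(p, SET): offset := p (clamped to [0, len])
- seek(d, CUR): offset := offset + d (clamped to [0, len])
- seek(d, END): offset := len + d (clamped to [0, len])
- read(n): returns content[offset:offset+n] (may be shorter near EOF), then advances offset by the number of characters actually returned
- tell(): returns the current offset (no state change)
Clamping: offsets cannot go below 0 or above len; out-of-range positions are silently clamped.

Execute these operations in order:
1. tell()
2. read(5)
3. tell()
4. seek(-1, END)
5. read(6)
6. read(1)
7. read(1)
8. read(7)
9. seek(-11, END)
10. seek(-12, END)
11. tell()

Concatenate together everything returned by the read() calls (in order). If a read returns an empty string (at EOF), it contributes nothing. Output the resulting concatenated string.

After 1 (tell()): offset=0
After 2 (read(5)): returned 'CP0O6', offset=5
After 3 (tell()): offset=5
After 4 (seek(-1, END)): offset=15
After 5 (read(6)): returned 'G', offset=16
After 6 (read(1)): returned '', offset=16
After 7 (read(1)): returned '', offset=16
After 8 (read(7)): returned '', offset=16
After 9 (seek(-11, END)): offset=5
After 10 (seek(-12, END)): offset=4
After 11 (tell()): offset=4

Answer: CP0O6G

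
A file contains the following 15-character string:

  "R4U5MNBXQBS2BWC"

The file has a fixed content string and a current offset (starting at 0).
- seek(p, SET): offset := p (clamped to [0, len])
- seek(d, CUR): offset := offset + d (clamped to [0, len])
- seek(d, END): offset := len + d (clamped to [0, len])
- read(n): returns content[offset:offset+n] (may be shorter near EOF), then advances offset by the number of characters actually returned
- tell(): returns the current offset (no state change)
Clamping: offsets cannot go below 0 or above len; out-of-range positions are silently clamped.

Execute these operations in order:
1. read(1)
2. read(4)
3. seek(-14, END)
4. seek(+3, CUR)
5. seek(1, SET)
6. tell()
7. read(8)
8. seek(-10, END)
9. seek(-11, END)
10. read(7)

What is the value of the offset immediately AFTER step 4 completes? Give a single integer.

After 1 (read(1)): returned 'R', offset=1
After 2 (read(4)): returned '4U5M', offset=5
After 3 (seek(-14, END)): offset=1
After 4 (seek(+3, CUR)): offset=4

Answer: 4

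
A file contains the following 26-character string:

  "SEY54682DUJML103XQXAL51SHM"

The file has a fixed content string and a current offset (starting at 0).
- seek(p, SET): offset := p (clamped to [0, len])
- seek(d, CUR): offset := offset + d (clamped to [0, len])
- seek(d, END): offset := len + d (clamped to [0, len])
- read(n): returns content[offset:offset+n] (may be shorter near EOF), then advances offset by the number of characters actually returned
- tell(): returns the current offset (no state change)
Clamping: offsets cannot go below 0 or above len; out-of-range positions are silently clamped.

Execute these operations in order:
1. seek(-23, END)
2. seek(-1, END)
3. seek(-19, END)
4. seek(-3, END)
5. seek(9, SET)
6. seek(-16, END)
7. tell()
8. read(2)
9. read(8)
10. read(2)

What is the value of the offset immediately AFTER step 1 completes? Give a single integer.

Answer: 3

Derivation:
After 1 (seek(-23, END)): offset=3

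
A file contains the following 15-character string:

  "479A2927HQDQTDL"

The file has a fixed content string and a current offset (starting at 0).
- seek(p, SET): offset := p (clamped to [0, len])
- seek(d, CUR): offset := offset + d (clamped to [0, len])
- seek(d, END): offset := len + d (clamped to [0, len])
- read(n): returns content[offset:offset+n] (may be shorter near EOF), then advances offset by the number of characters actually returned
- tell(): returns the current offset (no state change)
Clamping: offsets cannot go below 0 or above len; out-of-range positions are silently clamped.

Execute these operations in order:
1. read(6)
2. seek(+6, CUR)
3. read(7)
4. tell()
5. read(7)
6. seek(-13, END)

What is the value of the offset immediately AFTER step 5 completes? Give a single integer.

After 1 (read(6)): returned '479A29', offset=6
After 2 (seek(+6, CUR)): offset=12
After 3 (read(7)): returned 'TDL', offset=15
After 4 (tell()): offset=15
After 5 (read(7)): returned '', offset=15

Answer: 15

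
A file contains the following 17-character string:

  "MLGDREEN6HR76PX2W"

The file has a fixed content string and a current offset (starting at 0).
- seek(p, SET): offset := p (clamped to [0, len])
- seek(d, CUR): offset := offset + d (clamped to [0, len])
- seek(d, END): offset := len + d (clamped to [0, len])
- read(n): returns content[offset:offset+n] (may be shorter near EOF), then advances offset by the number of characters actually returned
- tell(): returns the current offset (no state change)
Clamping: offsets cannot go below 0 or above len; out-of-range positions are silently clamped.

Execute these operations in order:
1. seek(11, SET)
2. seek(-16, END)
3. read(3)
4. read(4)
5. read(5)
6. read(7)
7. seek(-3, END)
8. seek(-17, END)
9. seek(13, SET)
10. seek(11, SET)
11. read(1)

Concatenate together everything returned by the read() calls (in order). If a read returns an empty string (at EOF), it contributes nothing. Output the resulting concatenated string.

Answer: LGDREEN6HR76PX2W7

Derivation:
After 1 (seek(11, SET)): offset=11
After 2 (seek(-16, END)): offset=1
After 3 (read(3)): returned 'LGD', offset=4
After 4 (read(4)): returned 'REEN', offset=8
After 5 (read(5)): returned '6HR76', offset=13
After 6 (read(7)): returned 'PX2W', offset=17
After 7 (seek(-3, END)): offset=14
After 8 (seek(-17, END)): offset=0
After 9 (seek(13, SET)): offset=13
After 10 (seek(11, SET)): offset=11
After 11 (read(1)): returned '7', offset=12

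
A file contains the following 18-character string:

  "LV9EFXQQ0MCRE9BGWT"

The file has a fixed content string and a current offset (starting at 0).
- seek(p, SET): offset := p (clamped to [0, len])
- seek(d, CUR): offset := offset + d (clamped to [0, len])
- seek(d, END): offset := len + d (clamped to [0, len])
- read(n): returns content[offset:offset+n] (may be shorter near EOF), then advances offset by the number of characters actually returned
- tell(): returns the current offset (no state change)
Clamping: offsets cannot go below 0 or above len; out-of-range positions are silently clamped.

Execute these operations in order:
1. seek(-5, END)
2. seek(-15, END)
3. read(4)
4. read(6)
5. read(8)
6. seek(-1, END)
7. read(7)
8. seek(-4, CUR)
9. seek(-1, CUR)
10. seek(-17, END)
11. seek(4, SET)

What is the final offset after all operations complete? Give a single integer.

After 1 (seek(-5, END)): offset=13
After 2 (seek(-15, END)): offset=3
After 3 (read(4)): returned 'EFXQ', offset=7
After 4 (read(6)): returned 'Q0MCRE', offset=13
After 5 (read(8)): returned '9BGWT', offset=18
After 6 (seek(-1, END)): offset=17
After 7 (read(7)): returned 'T', offset=18
After 8 (seek(-4, CUR)): offset=14
After 9 (seek(-1, CUR)): offset=13
After 10 (seek(-17, END)): offset=1
After 11 (seek(4, SET)): offset=4

Answer: 4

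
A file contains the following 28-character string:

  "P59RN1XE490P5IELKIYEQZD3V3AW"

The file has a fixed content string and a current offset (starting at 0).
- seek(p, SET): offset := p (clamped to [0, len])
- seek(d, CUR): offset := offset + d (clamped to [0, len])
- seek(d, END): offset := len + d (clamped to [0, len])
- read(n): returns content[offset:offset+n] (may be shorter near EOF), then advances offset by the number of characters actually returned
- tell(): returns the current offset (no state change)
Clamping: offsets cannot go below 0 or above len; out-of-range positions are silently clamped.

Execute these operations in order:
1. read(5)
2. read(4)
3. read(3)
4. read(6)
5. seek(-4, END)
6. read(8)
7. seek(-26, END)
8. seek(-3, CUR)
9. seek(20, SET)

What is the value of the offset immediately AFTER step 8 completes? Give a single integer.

After 1 (read(5)): returned 'P59RN', offset=5
After 2 (read(4)): returned '1XE4', offset=9
After 3 (read(3)): returned '90P', offset=12
After 4 (read(6)): returned '5IELKI', offset=18
After 5 (seek(-4, END)): offset=24
After 6 (read(8)): returned 'V3AW', offset=28
After 7 (seek(-26, END)): offset=2
After 8 (seek(-3, CUR)): offset=0

Answer: 0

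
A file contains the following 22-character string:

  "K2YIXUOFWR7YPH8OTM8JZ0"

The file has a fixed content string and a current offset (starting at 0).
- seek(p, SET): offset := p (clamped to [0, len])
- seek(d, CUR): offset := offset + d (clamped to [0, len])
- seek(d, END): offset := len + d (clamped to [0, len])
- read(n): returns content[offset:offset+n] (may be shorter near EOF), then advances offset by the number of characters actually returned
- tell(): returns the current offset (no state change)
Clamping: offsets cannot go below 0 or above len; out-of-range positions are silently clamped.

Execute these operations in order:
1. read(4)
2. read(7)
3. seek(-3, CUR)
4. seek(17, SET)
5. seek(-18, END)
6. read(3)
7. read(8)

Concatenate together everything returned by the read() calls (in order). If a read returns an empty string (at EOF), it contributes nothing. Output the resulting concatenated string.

Answer: K2YIXUOFWR7XUOFWR7YPH8

Derivation:
After 1 (read(4)): returned 'K2YI', offset=4
After 2 (read(7)): returned 'XUOFWR7', offset=11
After 3 (seek(-3, CUR)): offset=8
After 4 (seek(17, SET)): offset=17
After 5 (seek(-18, END)): offset=4
After 6 (read(3)): returned 'XUO', offset=7
After 7 (read(8)): returned 'FWR7YPH8', offset=15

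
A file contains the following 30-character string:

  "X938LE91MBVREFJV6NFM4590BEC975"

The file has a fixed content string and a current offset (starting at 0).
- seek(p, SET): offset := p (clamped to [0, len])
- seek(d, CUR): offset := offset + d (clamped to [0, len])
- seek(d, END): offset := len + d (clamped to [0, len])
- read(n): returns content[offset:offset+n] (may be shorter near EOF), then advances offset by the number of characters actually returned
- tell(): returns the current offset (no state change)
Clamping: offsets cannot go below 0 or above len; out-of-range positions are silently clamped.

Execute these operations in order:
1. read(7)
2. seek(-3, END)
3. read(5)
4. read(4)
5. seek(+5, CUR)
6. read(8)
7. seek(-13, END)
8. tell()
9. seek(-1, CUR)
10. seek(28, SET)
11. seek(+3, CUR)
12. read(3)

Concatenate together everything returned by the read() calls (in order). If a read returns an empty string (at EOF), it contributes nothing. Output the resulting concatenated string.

After 1 (read(7)): returned 'X938LE9', offset=7
After 2 (seek(-3, END)): offset=27
After 3 (read(5)): returned '975', offset=30
After 4 (read(4)): returned '', offset=30
After 5 (seek(+5, CUR)): offset=30
After 6 (read(8)): returned '', offset=30
After 7 (seek(-13, END)): offset=17
After 8 (tell()): offset=17
After 9 (seek(-1, CUR)): offset=16
After 10 (seek(28, SET)): offset=28
After 11 (seek(+3, CUR)): offset=30
After 12 (read(3)): returned '', offset=30

Answer: X938LE9975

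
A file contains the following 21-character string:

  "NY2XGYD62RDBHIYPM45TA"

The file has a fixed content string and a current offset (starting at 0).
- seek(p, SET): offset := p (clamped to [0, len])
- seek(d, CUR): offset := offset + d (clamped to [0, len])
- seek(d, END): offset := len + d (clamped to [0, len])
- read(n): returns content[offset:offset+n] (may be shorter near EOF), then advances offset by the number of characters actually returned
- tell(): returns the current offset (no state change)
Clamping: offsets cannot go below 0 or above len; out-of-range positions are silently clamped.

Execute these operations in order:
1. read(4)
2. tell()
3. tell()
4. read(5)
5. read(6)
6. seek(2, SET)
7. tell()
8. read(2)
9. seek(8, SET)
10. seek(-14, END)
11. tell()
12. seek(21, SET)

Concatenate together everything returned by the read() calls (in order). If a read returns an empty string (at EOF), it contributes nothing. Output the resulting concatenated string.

After 1 (read(4)): returned 'NY2X', offset=4
After 2 (tell()): offset=4
After 3 (tell()): offset=4
After 4 (read(5)): returned 'GYD62', offset=9
After 5 (read(6)): returned 'RDBHIY', offset=15
After 6 (seek(2, SET)): offset=2
After 7 (tell()): offset=2
After 8 (read(2)): returned '2X', offset=4
After 9 (seek(8, SET)): offset=8
After 10 (seek(-14, END)): offset=7
After 11 (tell()): offset=7
After 12 (seek(21, SET)): offset=21

Answer: NY2XGYD62RDBHIY2X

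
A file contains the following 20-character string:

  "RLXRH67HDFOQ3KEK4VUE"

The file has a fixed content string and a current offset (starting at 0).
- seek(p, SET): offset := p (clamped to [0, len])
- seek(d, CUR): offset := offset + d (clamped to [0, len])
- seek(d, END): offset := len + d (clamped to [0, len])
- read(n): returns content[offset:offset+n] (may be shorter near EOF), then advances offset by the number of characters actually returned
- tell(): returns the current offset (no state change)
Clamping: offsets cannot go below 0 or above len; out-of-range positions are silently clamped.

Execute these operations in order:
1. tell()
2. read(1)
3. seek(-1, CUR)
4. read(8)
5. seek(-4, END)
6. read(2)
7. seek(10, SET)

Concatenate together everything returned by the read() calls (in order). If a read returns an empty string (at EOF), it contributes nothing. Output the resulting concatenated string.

After 1 (tell()): offset=0
After 2 (read(1)): returned 'R', offset=1
After 3 (seek(-1, CUR)): offset=0
After 4 (read(8)): returned 'RLXRH67H', offset=8
After 5 (seek(-4, END)): offset=16
After 6 (read(2)): returned '4V', offset=18
After 7 (seek(10, SET)): offset=10

Answer: RRLXRH67H4V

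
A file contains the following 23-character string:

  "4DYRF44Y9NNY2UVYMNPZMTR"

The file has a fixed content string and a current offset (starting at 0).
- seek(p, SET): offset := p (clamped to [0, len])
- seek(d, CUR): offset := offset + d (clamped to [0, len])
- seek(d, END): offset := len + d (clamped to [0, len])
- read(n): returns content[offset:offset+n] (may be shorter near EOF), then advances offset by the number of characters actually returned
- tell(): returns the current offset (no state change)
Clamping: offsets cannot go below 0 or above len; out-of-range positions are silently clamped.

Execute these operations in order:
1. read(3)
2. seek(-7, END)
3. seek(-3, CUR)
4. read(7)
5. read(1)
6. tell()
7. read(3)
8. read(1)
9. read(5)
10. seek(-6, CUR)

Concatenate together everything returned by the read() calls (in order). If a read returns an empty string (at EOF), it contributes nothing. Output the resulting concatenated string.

After 1 (read(3)): returned '4DY', offset=3
After 2 (seek(-7, END)): offset=16
After 3 (seek(-3, CUR)): offset=13
After 4 (read(7)): returned 'UVYMNPZ', offset=20
After 5 (read(1)): returned 'M', offset=21
After 6 (tell()): offset=21
After 7 (read(3)): returned 'TR', offset=23
After 8 (read(1)): returned '', offset=23
After 9 (read(5)): returned '', offset=23
After 10 (seek(-6, CUR)): offset=17

Answer: 4DYUVYMNPZMTR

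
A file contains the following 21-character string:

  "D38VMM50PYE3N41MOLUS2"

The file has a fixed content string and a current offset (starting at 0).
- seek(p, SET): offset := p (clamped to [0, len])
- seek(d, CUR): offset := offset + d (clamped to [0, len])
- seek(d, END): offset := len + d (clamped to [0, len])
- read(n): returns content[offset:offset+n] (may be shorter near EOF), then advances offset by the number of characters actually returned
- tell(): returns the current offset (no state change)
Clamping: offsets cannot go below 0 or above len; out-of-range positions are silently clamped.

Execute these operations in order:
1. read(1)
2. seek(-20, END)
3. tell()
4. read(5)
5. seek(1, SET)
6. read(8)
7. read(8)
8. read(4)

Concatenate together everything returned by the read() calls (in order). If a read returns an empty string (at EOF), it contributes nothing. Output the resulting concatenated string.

After 1 (read(1)): returned 'D', offset=1
After 2 (seek(-20, END)): offset=1
After 3 (tell()): offset=1
After 4 (read(5)): returned '38VMM', offset=6
After 5 (seek(1, SET)): offset=1
After 6 (read(8)): returned '38VMM50P', offset=9
After 7 (read(8)): returned 'YE3N41MO', offset=17
After 8 (read(4)): returned 'LUS2', offset=21

Answer: D38VMM38VMM50PYE3N41MOLUS2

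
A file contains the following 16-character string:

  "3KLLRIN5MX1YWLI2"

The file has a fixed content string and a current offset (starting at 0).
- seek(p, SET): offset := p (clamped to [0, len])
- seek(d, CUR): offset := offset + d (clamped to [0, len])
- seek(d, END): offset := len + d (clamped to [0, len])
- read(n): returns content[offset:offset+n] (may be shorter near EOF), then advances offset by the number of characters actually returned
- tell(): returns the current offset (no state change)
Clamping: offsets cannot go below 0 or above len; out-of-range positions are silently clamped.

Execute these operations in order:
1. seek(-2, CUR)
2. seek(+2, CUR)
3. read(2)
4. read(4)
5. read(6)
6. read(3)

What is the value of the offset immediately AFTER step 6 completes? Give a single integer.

Answer: 16

Derivation:
After 1 (seek(-2, CUR)): offset=0
After 2 (seek(+2, CUR)): offset=2
After 3 (read(2)): returned 'LL', offset=4
After 4 (read(4)): returned 'RIN5', offset=8
After 5 (read(6)): returned 'MX1YWL', offset=14
After 6 (read(3)): returned 'I2', offset=16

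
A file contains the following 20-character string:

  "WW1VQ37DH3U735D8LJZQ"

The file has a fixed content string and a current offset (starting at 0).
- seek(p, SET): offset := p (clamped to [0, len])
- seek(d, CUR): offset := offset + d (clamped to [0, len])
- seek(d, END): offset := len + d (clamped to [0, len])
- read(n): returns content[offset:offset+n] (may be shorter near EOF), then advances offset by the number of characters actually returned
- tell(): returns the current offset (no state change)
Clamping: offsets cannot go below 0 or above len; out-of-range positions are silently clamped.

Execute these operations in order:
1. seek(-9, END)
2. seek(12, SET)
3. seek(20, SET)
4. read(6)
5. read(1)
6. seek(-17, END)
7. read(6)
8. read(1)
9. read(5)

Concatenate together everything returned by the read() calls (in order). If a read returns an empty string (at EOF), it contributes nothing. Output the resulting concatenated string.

After 1 (seek(-9, END)): offset=11
After 2 (seek(12, SET)): offset=12
After 3 (seek(20, SET)): offset=20
After 4 (read(6)): returned '', offset=20
After 5 (read(1)): returned '', offset=20
After 6 (seek(-17, END)): offset=3
After 7 (read(6)): returned 'VQ37DH', offset=9
After 8 (read(1)): returned '3', offset=10
After 9 (read(5)): returned 'U735D', offset=15

Answer: VQ37DH3U735D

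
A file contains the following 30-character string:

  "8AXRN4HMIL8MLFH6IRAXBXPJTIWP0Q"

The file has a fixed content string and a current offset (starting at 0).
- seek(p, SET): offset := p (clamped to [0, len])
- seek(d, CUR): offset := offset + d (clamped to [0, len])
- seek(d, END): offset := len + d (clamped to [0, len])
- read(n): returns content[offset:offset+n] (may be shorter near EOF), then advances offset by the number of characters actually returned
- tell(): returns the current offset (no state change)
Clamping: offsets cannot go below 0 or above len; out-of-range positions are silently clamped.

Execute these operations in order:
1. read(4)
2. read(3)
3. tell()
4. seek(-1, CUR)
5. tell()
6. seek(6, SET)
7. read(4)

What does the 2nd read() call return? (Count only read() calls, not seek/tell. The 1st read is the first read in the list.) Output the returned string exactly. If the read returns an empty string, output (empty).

Answer: N4H

Derivation:
After 1 (read(4)): returned '8AXR', offset=4
After 2 (read(3)): returned 'N4H', offset=7
After 3 (tell()): offset=7
After 4 (seek(-1, CUR)): offset=6
After 5 (tell()): offset=6
After 6 (seek(6, SET)): offset=6
After 7 (read(4)): returned 'HMIL', offset=10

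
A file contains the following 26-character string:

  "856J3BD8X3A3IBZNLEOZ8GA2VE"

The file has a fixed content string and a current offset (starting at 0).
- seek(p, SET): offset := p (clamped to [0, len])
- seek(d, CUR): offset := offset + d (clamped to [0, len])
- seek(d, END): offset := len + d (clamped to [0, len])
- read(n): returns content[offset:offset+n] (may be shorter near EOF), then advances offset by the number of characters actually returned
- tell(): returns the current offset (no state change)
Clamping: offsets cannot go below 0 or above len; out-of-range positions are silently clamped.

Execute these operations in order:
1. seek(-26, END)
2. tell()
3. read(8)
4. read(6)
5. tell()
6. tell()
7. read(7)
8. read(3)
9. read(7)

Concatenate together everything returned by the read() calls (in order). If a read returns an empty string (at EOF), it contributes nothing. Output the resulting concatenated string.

Answer: 856J3BD8X3A3IBZNLEOZ8GA2VE

Derivation:
After 1 (seek(-26, END)): offset=0
After 2 (tell()): offset=0
After 3 (read(8)): returned '856J3BD8', offset=8
After 4 (read(6)): returned 'X3A3IB', offset=14
After 5 (tell()): offset=14
After 6 (tell()): offset=14
After 7 (read(7)): returned 'ZNLEOZ8', offset=21
After 8 (read(3)): returned 'GA2', offset=24
After 9 (read(7)): returned 'VE', offset=26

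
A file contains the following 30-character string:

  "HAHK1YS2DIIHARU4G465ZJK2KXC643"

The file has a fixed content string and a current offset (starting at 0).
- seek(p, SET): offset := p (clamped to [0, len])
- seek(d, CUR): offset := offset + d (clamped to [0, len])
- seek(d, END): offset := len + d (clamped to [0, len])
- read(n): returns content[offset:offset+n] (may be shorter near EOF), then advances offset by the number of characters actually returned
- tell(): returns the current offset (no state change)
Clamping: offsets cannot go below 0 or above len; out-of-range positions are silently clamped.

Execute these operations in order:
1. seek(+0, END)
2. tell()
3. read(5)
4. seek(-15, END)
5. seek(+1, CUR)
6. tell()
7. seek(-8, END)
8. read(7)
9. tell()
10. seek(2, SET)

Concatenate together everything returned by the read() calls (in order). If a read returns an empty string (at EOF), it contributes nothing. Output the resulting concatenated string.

Answer: K2KXC64

Derivation:
After 1 (seek(+0, END)): offset=30
After 2 (tell()): offset=30
After 3 (read(5)): returned '', offset=30
After 4 (seek(-15, END)): offset=15
After 5 (seek(+1, CUR)): offset=16
After 6 (tell()): offset=16
After 7 (seek(-8, END)): offset=22
After 8 (read(7)): returned 'K2KXC64', offset=29
After 9 (tell()): offset=29
After 10 (seek(2, SET)): offset=2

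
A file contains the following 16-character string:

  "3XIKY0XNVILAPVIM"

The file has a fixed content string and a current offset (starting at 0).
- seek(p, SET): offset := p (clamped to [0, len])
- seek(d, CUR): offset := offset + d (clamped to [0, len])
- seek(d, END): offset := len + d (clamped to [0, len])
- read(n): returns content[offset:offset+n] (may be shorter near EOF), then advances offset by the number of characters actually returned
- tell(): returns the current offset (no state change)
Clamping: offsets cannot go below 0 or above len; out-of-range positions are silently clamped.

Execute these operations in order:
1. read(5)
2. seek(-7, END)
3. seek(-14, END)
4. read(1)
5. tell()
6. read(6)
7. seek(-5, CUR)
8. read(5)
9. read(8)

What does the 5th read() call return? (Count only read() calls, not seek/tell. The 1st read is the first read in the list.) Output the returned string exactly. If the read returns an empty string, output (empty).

Answer: ILAPVIM

Derivation:
After 1 (read(5)): returned '3XIKY', offset=5
After 2 (seek(-7, END)): offset=9
After 3 (seek(-14, END)): offset=2
After 4 (read(1)): returned 'I', offset=3
After 5 (tell()): offset=3
After 6 (read(6)): returned 'KY0XNV', offset=9
After 7 (seek(-5, CUR)): offset=4
After 8 (read(5)): returned 'Y0XNV', offset=9
After 9 (read(8)): returned 'ILAPVIM', offset=16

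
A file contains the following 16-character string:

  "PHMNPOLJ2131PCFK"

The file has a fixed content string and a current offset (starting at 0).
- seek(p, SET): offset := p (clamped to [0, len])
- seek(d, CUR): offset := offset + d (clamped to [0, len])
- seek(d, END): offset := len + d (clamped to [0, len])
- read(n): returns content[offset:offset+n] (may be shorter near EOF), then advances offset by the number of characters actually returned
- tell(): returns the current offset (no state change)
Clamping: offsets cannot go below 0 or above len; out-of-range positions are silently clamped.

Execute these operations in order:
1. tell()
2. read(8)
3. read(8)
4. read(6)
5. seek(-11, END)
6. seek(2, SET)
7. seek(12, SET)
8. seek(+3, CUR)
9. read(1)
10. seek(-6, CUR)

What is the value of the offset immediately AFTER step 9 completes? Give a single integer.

After 1 (tell()): offset=0
After 2 (read(8)): returned 'PHMNPOLJ', offset=8
After 3 (read(8)): returned '2131PCFK', offset=16
After 4 (read(6)): returned '', offset=16
After 5 (seek(-11, END)): offset=5
After 6 (seek(2, SET)): offset=2
After 7 (seek(12, SET)): offset=12
After 8 (seek(+3, CUR)): offset=15
After 9 (read(1)): returned 'K', offset=16

Answer: 16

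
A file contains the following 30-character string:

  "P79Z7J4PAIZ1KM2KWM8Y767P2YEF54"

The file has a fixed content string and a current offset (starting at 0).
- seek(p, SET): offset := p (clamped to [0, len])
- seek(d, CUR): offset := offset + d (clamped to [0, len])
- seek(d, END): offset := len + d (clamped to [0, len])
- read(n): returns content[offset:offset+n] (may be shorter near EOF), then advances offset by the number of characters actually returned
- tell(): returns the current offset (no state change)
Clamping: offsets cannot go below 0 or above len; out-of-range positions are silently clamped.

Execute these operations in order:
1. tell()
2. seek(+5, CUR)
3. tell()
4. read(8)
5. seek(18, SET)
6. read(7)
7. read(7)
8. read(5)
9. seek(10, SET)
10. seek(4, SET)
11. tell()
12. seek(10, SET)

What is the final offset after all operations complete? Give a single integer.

After 1 (tell()): offset=0
After 2 (seek(+5, CUR)): offset=5
After 3 (tell()): offset=5
After 4 (read(8)): returned 'J4PAIZ1K', offset=13
After 5 (seek(18, SET)): offset=18
After 6 (read(7)): returned '8Y767P2', offset=25
After 7 (read(7)): returned 'YEF54', offset=30
After 8 (read(5)): returned '', offset=30
After 9 (seek(10, SET)): offset=10
After 10 (seek(4, SET)): offset=4
After 11 (tell()): offset=4
After 12 (seek(10, SET)): offset=10

Answer: 10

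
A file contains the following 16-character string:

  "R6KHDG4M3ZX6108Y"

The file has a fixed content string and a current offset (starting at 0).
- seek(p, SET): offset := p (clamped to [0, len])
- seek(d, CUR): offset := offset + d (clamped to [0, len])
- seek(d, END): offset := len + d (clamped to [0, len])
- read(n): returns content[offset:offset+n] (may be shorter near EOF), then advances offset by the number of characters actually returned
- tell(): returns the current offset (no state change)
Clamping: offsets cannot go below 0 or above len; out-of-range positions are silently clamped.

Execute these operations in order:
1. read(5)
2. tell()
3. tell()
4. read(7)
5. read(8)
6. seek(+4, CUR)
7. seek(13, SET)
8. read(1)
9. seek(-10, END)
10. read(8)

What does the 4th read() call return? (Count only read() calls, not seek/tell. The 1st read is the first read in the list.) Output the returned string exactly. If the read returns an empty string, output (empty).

Answer: 0

Derivation:
After 1 (read(5)): returned 'R6KHD', offset=5
After 2 (tell()): offset=5
After 3 (tell()): offset=5
After 4 (read(7)): returned 'G4M3ZX6', offset=12
After 5 (read(8)): returned '108Y', offset=16
After 6 (seek(+4, CUR)): offset=16
After 7 (seek(13, SET)): offset=13
After 8 (read(1)): returned '0', offset=14
After 9 (seek(-10, END)): offset=6
After 10 (read(8)): returned '4M3ZX610', offset=14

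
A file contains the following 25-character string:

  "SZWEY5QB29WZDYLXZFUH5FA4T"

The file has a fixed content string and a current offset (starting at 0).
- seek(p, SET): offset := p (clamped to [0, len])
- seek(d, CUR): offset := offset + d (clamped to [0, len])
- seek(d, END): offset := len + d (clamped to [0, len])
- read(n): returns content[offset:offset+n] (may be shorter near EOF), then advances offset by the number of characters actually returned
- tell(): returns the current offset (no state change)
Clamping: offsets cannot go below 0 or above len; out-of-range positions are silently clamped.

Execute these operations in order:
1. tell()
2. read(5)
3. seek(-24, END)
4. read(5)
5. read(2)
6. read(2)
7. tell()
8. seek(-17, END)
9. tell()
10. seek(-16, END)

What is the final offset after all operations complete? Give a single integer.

After 1 (tell()): offset=0
After 2 (read(5)): returned 'SZWEY', offset=5
After 3 (seek(-24, END)): offset=1
After 4 (read(5)): returned 'ZWEY5', offset=6
After 5 (read(2)): returned 'QB', offset=8
After 6 (read(2)): returned '29', offset=10
After 7 (tell()): offset=10
After 8 (seek(-17, END)): offset=8
After 9 (tell()): offset=8
After 10 (seek(-16, END)): offset=9

Answer: 9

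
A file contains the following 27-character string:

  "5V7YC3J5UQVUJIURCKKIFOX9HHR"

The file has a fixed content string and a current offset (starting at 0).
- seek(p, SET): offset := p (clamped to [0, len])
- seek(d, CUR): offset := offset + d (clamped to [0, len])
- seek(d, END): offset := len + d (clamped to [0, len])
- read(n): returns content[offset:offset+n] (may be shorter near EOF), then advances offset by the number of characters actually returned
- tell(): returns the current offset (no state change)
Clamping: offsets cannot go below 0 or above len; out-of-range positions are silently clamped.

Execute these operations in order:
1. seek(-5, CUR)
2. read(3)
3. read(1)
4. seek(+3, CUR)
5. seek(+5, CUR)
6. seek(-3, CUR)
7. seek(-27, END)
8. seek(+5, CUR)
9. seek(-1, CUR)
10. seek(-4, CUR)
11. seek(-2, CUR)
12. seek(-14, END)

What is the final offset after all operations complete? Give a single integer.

After 1 (seek(-5, CUR)): offset=0
After 2 (read(3)): returned '5V7', offset=3
After 3 (read(1)): returned 'Y', offset=4
After 4 (seek(+3, CUR)): offset=7
After 5 (seek(+5, CUR)): offset=12
After 6 (seek(-3, CUR)): offset=9
After 7 (seek(-27, END)): offset=0
After 8 (seek(+5, CUR)): offset=5
After 9 (seek(-1, CUR)): offset=4
After 10 (seek(-4, CUR)): offset=0
After 11 (seek(-2, CUR)): offset=0
After 12 (seek(-14, END)): offset=13

Answer: 13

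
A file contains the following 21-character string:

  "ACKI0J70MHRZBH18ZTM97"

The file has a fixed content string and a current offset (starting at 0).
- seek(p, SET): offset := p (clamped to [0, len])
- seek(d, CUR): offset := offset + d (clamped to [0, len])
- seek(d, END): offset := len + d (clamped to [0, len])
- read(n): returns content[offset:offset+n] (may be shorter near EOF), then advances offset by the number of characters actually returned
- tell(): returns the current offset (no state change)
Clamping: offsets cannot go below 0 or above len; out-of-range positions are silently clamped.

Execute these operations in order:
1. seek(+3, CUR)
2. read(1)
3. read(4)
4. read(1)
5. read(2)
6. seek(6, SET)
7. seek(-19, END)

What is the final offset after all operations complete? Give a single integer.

Answer: 2

Derivation:
After 1 (seek(+3, CUR)): offset=3
After 2 (read(1)): returned 'I', offset=4
After 3 (read(4)): returned '0J70', offset=8
After 4 (read(1)): returned 'M', offset=9
After 5 (read(2)): returned 'HR', offset=11
After 6 (seek(6, SET)): offset=6
After 7 (seek(-19, END)): offset=2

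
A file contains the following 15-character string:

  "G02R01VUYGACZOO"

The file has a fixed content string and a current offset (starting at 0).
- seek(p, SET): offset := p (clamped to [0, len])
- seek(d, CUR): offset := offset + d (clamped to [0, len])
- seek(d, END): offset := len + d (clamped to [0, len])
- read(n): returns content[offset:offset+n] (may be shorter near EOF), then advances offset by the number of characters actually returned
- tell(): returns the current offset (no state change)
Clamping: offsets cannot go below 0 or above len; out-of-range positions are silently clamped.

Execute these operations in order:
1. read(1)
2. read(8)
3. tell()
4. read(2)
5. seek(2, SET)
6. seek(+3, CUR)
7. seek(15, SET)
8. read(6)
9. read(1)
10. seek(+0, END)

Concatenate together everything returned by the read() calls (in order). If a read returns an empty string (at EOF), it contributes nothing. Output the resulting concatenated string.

Answer: G02R01VUYGA

Derivation:
After 1 (read(1)): returned 'G', offset=1
After 2 (read(8)): returned '02R01VUY', offset=9
After 3 (tell()): offset=9
After 4 (read(2)): returned 'GA', offset=11
After 5 (seek(2, SET)): offset=2
After 6 (seek(+3, CUR)): offset=5
After 7 (seek(15, SET)): offset=15
After 8 (read(6)): returned '', offset=15
After 9 (read(1)): returned '', offset=15
After 10 (seek(+0, END)): offset=15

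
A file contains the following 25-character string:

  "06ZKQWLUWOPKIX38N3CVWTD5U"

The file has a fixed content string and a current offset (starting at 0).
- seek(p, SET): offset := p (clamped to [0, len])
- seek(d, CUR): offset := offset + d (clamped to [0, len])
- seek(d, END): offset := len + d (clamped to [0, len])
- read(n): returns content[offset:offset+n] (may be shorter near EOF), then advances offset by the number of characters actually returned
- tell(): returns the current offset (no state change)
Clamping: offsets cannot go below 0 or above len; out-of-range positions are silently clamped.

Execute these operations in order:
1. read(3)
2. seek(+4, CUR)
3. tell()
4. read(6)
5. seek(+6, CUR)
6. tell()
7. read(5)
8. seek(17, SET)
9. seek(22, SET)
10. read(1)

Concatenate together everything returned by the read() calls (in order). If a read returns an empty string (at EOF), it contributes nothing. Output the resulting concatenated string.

Answer: 06ZUWOPKIVWTD5D

Derivation:
After 1 (read(3)): returned '06Z', offset=3
After 2 (seek(+4, CUR)): offset=7
After 3 (tell()): offset=7
After 4 (read(6)): returned 'UWOPKI', offset=13
After 5 (seek(+6, CUR)): offset=19
After 6 (tell()): offset=19
After 7 (read(5)): returned 'VWTD5', offset=24
After 8 (seek(17, SET)): offset=17
After 9 (seek(22, SET)): offset=22
After 10 (read(1)): returned 'D', offset=23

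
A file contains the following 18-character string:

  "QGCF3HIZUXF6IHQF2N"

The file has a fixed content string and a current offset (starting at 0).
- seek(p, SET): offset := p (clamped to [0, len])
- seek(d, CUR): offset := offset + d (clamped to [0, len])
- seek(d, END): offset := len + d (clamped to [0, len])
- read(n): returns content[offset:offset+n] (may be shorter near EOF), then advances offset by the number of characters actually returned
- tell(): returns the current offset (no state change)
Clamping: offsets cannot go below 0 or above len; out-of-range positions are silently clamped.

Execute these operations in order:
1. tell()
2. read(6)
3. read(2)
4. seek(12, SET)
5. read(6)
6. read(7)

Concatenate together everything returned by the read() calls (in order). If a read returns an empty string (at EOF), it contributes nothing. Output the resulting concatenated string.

After 1 (tell()): offset=0
After 2 (read(6)): returned 'QGCF3H', offset=6
After 3 (read(2)): returned 'IZ', offset=8
After 4 (seek(12, SET)): offset=12
After 5 (read(6)): returned 'IHQF2N', offset=18
After 6 (read(7)): returned '', offset=18

Answer: QGCF3HIZIHQF2N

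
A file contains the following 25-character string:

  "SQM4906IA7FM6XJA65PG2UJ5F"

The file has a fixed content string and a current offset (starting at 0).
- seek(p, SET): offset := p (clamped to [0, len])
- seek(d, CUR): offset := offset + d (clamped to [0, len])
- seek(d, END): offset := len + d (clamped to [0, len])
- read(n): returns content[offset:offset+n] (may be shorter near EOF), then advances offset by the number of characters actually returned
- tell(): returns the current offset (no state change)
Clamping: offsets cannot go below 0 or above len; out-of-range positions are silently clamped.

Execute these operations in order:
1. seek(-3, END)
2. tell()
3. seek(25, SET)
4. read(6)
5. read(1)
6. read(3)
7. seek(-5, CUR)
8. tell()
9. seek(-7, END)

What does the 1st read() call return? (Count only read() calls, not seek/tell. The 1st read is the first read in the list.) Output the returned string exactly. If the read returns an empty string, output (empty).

After 1 (seek(-3, END)): offset=22
After 2 (tell()): offset=22
After 3 (seek(25, SET)): offset=25
After 4 (read(6)): returned '', offset=25
After 5 (read(1)): returned '', offset=25
After 6 (read(3)): returned '', offset=25
After 7 (seek(-5, CUR)): offset=20
After 8 (tell()): offset=20
After 9 (seek(-7, END)): offset=18

Answer: (empty)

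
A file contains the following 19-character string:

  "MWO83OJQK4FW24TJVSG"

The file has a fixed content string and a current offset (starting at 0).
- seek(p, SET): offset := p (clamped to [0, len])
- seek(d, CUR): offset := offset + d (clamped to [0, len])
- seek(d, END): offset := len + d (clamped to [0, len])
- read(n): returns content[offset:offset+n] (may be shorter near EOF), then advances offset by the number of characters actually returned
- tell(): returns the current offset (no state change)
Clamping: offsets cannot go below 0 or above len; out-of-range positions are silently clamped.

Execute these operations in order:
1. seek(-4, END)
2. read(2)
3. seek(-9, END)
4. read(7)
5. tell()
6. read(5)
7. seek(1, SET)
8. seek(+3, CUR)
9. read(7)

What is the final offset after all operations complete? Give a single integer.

After 1 (seek(-4, END)): offset=15
After 2 (read(2)): returned 'JV', offset=17
After 3 (seek(-9, END)): offset=10
After 4 (read(7)): returned 'FW24TJV', offset=17
After 5 (tell()): offset=17
After 6 (read(5)): returned 'SG', offset=19
After 7 (seek(1, SET)): offset=1
After 8 (seek(+3, CUR)): offset=4
After 9 (read(7)): returned '3OJQK4F', offset=11

Answer: 11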